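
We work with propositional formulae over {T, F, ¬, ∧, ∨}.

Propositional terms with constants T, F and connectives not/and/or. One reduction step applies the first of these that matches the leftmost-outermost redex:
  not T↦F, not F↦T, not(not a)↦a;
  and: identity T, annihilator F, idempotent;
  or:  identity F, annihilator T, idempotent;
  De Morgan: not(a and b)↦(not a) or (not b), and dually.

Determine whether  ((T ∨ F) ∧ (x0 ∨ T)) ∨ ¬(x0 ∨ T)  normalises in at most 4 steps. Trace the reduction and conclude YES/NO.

  start: ((T ∨ F) ∧ (x0 ∨ T)) ∨ ¬(x0 ∨ T)
  [1] (T ∧ (x0 ∨ T)) ∨ ¬(x0 ∨ T)
  [2] (x0 ∨ T) ∨ ¬(x0 ∨ T)
  [3] T ∨ ¬(x0 ∨ T)
  [4] T

Answer: YES — reaches normal form T in 4 ≤ 4 steps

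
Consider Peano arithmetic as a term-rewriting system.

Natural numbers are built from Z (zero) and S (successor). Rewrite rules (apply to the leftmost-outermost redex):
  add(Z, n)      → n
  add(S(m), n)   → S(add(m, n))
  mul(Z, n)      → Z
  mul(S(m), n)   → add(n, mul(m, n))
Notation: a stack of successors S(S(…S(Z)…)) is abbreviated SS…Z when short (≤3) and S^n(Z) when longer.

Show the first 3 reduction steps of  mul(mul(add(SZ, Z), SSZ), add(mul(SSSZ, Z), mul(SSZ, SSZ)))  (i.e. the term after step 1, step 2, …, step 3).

  start: mul(mul(add(SZ, Z), SSZ), add(mul(SSSZ, Z), mul(SSZ, SSZ)))
  →1  mul(mul(S(add(Z, Z)), SSZ), add(mul(SSSZ, Z), mul(SSZ, SSZ)))
  →2  mul(add(SSZ, mul(add(Z, Z), SSZ)), add(mul(SSSZ, Z), mul(SSZ, SSZ)))
  →3  mul(S(add(SZ, mul(add(Z, Z), SSZ))), add(mul(SSSZ, Z), mul(SSZ, SSZ)))

Answer: after 3 steps: mul(S(add(SZ, mul(add(Z, Z), SSZ))), add(mul(SSSZ, Z), mul(SSZ, SSZ)))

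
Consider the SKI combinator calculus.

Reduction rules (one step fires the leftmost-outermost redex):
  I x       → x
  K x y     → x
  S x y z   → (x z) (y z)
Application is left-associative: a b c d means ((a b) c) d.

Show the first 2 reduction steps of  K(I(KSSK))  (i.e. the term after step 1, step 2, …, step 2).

Answer: after 2 steps: K(SK)

Working:
  start: K(I(KSSK))
  step 1: K(KSSK)
  step 2: K(SK)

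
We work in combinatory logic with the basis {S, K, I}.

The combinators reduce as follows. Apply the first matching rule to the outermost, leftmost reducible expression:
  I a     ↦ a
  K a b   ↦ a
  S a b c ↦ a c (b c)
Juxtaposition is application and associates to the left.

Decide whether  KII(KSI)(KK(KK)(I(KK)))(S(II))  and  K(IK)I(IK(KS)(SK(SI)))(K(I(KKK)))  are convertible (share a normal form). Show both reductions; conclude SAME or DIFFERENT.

Answer: DIFFERENT — A ⇓ S(K(KK))(SI), B ⇓ KS

Derivation:
Term A:
  start: KII(KSI)(KK(KK)(I(KK)))(S(II))
  [1] I(KSI)(KK(KK)(I(KK)))(S(II))
  [2] KSI(KK(KK)(I(KK)))(S(II))
  [3] S(KK(KK)(I(KK)))(S(II))
  [4] S(K(I(KK)))(S(II))
  [5] S(K(KK))(S(II))
  [6] S(K(KK))(SI)

Term B:
  start: K(IK)I(IK(KS)(SK(SI)))(K(I(KKK)))
  [1] IK(IK(KS)(SK(SI)))(K(I(KKK)))
  [2] K(IK(KS)(SK(SI)))(K(I(KKK)))
  [3] IK(KS)(SK(SI))
  [4] K(KS)(SK(SI))
  [5] KS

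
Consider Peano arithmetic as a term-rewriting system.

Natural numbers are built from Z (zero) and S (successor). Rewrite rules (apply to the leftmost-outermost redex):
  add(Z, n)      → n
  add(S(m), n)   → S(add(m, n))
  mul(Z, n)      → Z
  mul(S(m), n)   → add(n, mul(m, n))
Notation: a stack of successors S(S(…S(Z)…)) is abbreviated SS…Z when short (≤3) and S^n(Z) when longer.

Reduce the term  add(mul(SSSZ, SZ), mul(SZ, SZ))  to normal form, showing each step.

Answer: normal form = S^4(Z)  (in 18 steps)

Derivation:
  start: add(mul(SSSZ, SZ), mul(SZ, SZ))
  [1] add(add(SZ, mul(SSZ, SZ)), mul(SZ, SZ))
  [2] add(S(add(Z, mul(SSZ, SZ))), mul(SZ, SZ))
  [3] S(add(add(Z, mul(SSZ, SZ)), mul(SZ, SZ)))
  [4] S(add(mul(SSZ, SZ), mul(SZ, SZ)))
  [5] S(add(add(SZ, mul(SZ, SZ)), mul(SZ, SZ)))
  [6] S(add(S(add(Z, mul(SZ, SZ))), mul(SZ, SZ)))
  [7] S(S(add(add(Z, mul(SZ, SZ)), mul(SZ, SZ))))
  [8] S(S(add(mul(SZ, SZ), mul(SZ, SZ))))
  [9] S(S(add(add(SZ, mul(Z, SZ)), mul(SZ, SZ))))
  [10] S(S(add(S(add(Z, mul(Z, SZ))), mul(SZ, SZ))))
  [11] S(S(S(add(add(Z, mul(Z, SZ)), mul(SZ, SZ)))))
  [12] S(S(S(add(mul(Z, SZ), mul(SZ, SZ)))))
  [13] S(S(S(add(Z, mul(SZ, SZ)))))
  [14] S(S(S(mul(SZ, SZ))))
  [15] S(S(S(add(SZ, mul(Z, SZ)))))
  [16] S(S(S(S(add(Z, mul(Z, SZ))))))
  [17] S(S(S(S(mul(Z, SZ)))))
  [18] S^4(Z)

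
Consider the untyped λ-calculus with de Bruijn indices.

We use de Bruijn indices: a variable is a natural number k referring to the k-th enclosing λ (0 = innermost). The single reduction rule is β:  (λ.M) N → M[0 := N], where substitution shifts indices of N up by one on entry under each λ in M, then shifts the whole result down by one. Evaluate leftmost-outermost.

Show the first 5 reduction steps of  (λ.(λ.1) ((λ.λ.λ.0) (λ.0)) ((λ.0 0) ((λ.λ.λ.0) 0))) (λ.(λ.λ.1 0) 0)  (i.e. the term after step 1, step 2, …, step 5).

Answer: after 5 steps: λ.(λ.λ.λ.0) (λ.(λ.λ.1 0) 0) ((λ.λ.λ.0) (λ.(λ.λ.1 0) 0)) 0

Derivation:
  start: (λ.(λ.1) ((λ.λ.λ.0) (λ.0)) ((λ.0 0) ((λ.λ.λ.0) 0))) (λ.(λ.λ.1 0) 0)
  step 1: (λ.λ.(λ.λ.1 0) 0) ((λ.λ.λ.0) (λ.0)) ((λ.0 0) ((λ.λ.λ.0) (λ.(λ.λ.1 0) 0)))
  step 2: (λ.(λ.λ.1 0) 0) ((λ.0 0) ((λ.λ.λ.0) (λ.(λ.λ.1 0) 0)))
  step 3: (λ.λ.1 0) ((λ.0 0) ((λ.λ.λ.0) (λ.(λ.λ.1 0) 0)))
  step 4: λ.(λ.0 0) ((λ.λ.λ.0) (λ.(λ.λ.1 0) 0)) 0
  step 5: λ.(λ.λ.λ.0) (λ.(λ.λ.1 0) 0) ((λ.λ.λ.0) (λ.(λ.λ.1 0) 0)) 0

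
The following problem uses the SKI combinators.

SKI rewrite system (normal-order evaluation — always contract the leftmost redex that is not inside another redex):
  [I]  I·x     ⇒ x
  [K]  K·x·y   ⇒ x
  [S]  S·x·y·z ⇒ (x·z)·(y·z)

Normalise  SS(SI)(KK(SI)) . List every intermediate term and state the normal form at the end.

Answer: normal form = SK(SIK)  (in 3 steps)

Derivation:
  start: SS(SI)(KK(SI))
  step 1: S(KK(SI))(SI(KK(SI)))
  step 2: SK(SI(KK(SI)))
  step 3: SK(SIK)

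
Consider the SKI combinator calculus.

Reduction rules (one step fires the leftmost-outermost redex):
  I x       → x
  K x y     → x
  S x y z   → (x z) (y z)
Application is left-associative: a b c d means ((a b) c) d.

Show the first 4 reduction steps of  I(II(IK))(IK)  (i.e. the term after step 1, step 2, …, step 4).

  start: I(II(IK))(IK)
  [1] II(IK)(IK)
  [2] I(IK)(IK)
  [3] IK(IK)
  [4] K(IK)

Answer: after 4 steps: K(IK)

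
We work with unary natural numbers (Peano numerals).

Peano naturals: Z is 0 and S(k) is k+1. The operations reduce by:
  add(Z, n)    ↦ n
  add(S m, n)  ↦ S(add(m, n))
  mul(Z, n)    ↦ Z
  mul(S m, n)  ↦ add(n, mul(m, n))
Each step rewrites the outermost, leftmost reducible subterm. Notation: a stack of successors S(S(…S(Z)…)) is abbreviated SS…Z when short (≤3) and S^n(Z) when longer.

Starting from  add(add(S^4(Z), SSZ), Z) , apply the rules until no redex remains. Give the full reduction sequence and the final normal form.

Answer: normal form = S^6(Z)  (in 12 steps)

Reduction:
  start: add(add(S^4(Z), SSZ), Z)
  →1  add(S(add(SSSZ, SSZ)), Z)
  →2  S(add(add(SSSZ, SSZ), Z))
  →3  S(add(S(add(SSZ, SSZ)), Z))
  →4  S(S(add(add(SSZ, SSZ), Z)))
  →5  S(S(add(S(add(SZ, SSZ)), Z)))
  →6  S(S(S(add(add(SZ, SSZ), Z))))
  →7  S(S(S(add(S(add(Z, SSZ)), Z))))
  →8  S(S(S(S(add(add(Z, SSZ), Z)))))
  →9  S(S(S(S(add(SSZ, Z)))))
  →10  S(S(S(S(S(add(SZ, Z))))))
  →11  S(S(S(S(S(S(add(Z, Z)))))))
  →12  S^6(Z)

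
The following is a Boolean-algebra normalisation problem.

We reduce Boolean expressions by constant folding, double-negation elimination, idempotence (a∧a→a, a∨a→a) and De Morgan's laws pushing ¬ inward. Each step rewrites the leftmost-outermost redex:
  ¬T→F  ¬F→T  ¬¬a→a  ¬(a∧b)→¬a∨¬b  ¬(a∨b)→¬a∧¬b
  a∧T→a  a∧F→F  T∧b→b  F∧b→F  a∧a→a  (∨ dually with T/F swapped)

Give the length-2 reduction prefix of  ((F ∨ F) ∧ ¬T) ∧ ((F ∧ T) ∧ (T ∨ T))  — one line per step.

  start: ((F ∨ F) ∧ ¬T) ∧ ((F ∧ T) ∧ (T ∨ T))
  step 1: (F ∧ ¬T) ∧ ((F ∧ T) ∧ (T ∨ T))
  step 2: F ∧ ((F ∧ T) ∧ (T ∨ T))

Answer: after 2 steps: F ∧ ((F ∧ T) ∧ (T ∨ T))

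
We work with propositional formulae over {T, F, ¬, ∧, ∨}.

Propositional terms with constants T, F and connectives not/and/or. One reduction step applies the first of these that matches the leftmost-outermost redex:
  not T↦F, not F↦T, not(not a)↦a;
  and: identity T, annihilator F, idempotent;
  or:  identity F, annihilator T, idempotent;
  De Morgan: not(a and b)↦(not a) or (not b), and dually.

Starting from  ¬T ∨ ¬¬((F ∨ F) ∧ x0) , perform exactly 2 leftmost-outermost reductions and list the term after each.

  start: ¬T ∨ ¬¬((F ∨ F) ∧ x0)
  [1] F ∨ ¬¬((F ∨ F) ∧ x0)
  [2] ¬¬((F ∨ F) ∧ x0)

Answer: after 2 steps: ¬¬((F ∨ F) ∧ x0)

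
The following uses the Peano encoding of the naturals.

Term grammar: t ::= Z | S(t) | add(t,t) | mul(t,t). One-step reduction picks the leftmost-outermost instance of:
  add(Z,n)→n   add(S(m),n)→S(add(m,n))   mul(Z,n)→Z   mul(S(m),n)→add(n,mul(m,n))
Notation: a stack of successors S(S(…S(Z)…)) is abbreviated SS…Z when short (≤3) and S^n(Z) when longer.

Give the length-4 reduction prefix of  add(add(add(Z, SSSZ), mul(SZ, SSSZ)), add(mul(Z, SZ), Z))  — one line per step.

Answer: after 4 steps: S(add(S(add(SZ, mul(SZ, SSSZ))), add(mul(Z, SZ), Z)))

Working:
  start: add(add(add(Z, SSSZ), mul(SZ, SSSZ)), add(mul(Z, SZ), Z))
  step 1: add(add(SSSZ, mul(SZ, SSSZ)), add(mul(Z, SZ), Z))
  step 2: add(S(add(SSZ, mul(SZ, SSSZ))), add(mul(Z, SZ), Z))
  step 3: S(add(add(SSZ, mul(SZ, SSSZ)), add(mul(Z, SZ), Z)))
  step 4: S(add(S(add(SZ, mul(SZ, SSSZ))), add(mul(Z, SZ), Z)))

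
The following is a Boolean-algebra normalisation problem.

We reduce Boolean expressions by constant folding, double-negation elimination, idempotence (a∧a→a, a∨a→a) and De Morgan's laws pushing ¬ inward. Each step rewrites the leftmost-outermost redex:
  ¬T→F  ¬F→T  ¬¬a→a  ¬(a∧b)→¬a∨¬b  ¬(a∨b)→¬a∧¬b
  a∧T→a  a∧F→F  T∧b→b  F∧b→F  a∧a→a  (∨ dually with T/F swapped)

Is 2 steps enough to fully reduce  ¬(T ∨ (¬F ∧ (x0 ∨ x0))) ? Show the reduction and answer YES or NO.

  start: ¬(T ∨ (¬F ∧ (x0 ∨ x0)))
  step 1: ¬T ∧ ¬(¬F ∧ (x0 ∨ x0))
  step 2: F ∧ ¬(¬F ∧ (x0 ∨ x0))

Answer: NO — after 2 steps the term is F ∧ ¬(¬F ∧ (x0 ∨ x0)), not yet normal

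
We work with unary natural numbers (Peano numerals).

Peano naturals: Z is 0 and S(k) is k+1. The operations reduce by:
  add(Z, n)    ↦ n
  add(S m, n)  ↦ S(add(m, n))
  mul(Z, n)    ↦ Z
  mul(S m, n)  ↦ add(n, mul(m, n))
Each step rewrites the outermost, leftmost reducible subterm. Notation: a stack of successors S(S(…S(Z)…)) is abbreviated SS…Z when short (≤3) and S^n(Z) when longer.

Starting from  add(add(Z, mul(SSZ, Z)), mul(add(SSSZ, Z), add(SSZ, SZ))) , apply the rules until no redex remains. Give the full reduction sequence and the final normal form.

  start: add(add(Z, mul(SSZ, Z)), mul(add(SSSZ, Z), add(SSZ, SZ)))
  [1] add(mul(SSZ, Z), mul(add(SSSZ, Z), add(SSZ, SZ)))
  [2] add(add(Z, mul(SZ, Z)), mul(add(SSSZ, Z), add(SSZ, SZ)))
  [3] add(mul(SZ, Z), mul(add(SSSZ, Z), add(SSZ, SZ)))
  [4] add(add(Z, mul(Z, Z)), mul(add(SSSZ, Z), add(SSZ, SZ)))
  [5] add(mul(Z, Z), mul(add(SSSZ, Z), add(SSZ, SZ)))
  [6] add(Z, mul(add(SSSZ, Z), add(SSZ, SZ)))
  [7] mul(add(SSSZ, Z), add(SSZ, SZ))
  [8] mul(S(add(SSZ, Z)), add(SSZ, SZ))
  [9] add(add(SSZ, SZ), mul(add(SSZ, Z), add(SSZ, SZ)))
  [10] add(S(add(SZ, SZ)), mul(add(SSZ, Z), add(SSZ, SZ)))
  [11] S(add(add(SZ, SZ), mul(add(SSZ, Z), add(SSZ, SZ))))
  [12] S(add(S(add(Z, SZ)), mul(add(SSZ, Z), add(SSZ, SZ))))
  [13] S(S(add(add(Z, SZ), mul(add(SSZ, Z), add(SSZ, SZ)))))
  [14] S(S(add(SZ, mul(add(SSZ, Z), add(SSZ, SZ)))))
  [15] S(S(S(add(Z, mul(add(SSZ, Z), add(SSZ, SZ))))))
  [16] S(S(S(mul(add(SSZ, Z), add(SSZ, SZ)))))
  [17] S(S(S(mul(S(add(SZ, Z)), add(SSZ, SZ)))))
  [18] S(S(S(add(add(SSZ, SZ), mul(add(SZ, Z), add(SSZ, SZ))))))
  [19] S(S(S(add(S(add(SZ, SZ)), mul(add(SZ, Z), add(SSZ, SZ))))))
  [20] S(S(S(S(add(add(SZ, SZ), mul(add(SZ, Z), add(SSZ, SZ)))))))
  [21] S(S(S(S(add(S(add(Z, SZ)), mul(add(SZ, Z), add(SSZ, SZ)))))))
  [22] S(S(S(S(S(add(add(Z, SZ), mul(add(SZ, Z), add(SSZ, SZ))))))))
  [23] S(S(S(S(S(add(SZ, mul(add(SZ, Z), add(SSZ, SZ))))))))
  [24] S(S(S(S(S(S(add(Z, mul(add(SZ, Z), add(SSZ, SZ)))))))))
  [25] S(S(S(S(S(S(mul(add(SZ, Z), add(SSZ, SZ))))))))
  [26] S(S(S(S(S(S(mul(S(add(Z, Z)), add(SSZ, SZ))))))))
  [27] S(S(S(S(S(S(add(add(SSZ, SZ), mul(add(Z, Z), add(SSZ, SZ)))))))))
  [28] S(S(S(S(S(S(add(S(add(SZ, SZ)), mul(add(Z, Z), add(SSZ, SZ)))))))))
  [29] S(S(S(S(S(S(S(add(add(SZ, SZ), mul(add(Z, Z), add(SSZ, SZ))))))))))
  [30] S(S(S(S(S(S(S(add(S(add(Z, SZ)), mul(add(Z, Z), add(SSZ, SZ))))))))))
  [31] S(S(S(S(S(S(S(S(add(add(Z, SZ), mul(add(Z, Z), add(SSZ, SZ)))))))))))
  [32] S(S(S(S(S(S(S(S(add(SZ, mul(add(Z, Z), add(SSZ, SZ)))))))))))
  [33] S(S(S(S(S(S(S(S(S(add(Z, mul(add(Z, Z), add(SSZ, SZ))))))))))))
  [34] S(S(S(S(S(S(S(S(S(mul(add(Z, Z), add(SSZ, SZ)))))))))))
  [35] S(S(S(S(S(S(S(S(S(mul(Z, add(SSZ, SZ)))))))))))
  [36] S^9(Z)

Answer: normal form = S^9(Z)  (in 36 steps)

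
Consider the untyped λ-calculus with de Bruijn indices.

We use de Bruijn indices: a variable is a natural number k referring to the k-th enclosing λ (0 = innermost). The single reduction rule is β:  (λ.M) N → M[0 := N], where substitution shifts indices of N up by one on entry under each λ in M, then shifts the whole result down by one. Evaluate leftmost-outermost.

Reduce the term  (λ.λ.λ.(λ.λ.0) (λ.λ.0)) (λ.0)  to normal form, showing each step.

Answer: normal form = λ.λ.λ.0  (in 2 steps)

Working:
  start: (λ.λ.λ.(λ.λ.0) (λ.λ.0)) (λ.0)
  →1  λ.λ.(λ.λ.0) (λ.λ.0)
  →2  λ.λ.λ.0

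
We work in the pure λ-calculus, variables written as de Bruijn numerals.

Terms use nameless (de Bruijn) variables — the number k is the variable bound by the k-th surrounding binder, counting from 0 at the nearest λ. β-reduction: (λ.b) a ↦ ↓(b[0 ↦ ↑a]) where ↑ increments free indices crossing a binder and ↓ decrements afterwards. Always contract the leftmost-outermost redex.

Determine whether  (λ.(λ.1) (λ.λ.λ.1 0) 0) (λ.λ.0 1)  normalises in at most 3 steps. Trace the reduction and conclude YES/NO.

Answer: YES — reaches normal form λ.0 (λ.λ.0 1) in 3 ≤ 3 steps

Working:
  start: (λ.(λ.1) (λ.λ.λ.1 0) 0) (λ.λ.0 1)
  →1  (λ.λ.λ.0 1) (λ.λ.λ.1 0) (λ.λ.0 1)
  →2  (λ.λ.0 1) (λ.λ.0 1)
  →3  λ.0 (λ.λ.0 1)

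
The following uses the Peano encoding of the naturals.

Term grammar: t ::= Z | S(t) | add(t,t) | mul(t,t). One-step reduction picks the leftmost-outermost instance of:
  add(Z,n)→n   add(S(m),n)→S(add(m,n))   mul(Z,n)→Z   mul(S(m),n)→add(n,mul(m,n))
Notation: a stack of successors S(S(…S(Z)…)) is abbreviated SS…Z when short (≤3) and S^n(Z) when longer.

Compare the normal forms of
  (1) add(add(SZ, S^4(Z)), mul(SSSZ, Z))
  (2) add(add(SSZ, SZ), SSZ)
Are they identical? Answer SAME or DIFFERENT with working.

Answer: SAME — A ⇓ S^5(Z), B ⇓ S^5(Z)

Working:
Term A:
  start: add(add(SZ, S^4(Z)), mul(SSSZ, Z))
  step 1: add(S(add(Z, S^4(Z))), mul(SSSZ, Z))
  step 2: S(add(add(Z, S^4(Z)), mul(SSSZ, Z)))
  step 3: S(add(S^4(Z), mul(SSSZ, Z)))
  step 4: S(S(add(SSSZ, mul(SSSZ, Z))))
  step 5: S(S(S(add(SSZ, mul(SSSZ, Z)))))
  step 6: S(S(S(S(add(SZ, mul(SSSZ, Z))))))
  step 7: S(S(S(S(S(add(Z, mul(SSSZ, Z)))))))
  step 8: S(S(S(S(S(mul(SSSZ, Z))))))
  step 9: S(S(S(S(S(add(Z, mul(SSZ, Z)))))))
  step 10: S(S(S(S(S(mul(SSZ, Z))))))
  step 11: S(S(S(S(S(add(Z, mul(SZ, Z)))))))
  step 12: S(S(S(S(S(mul(SZ, Z))))))
  step 13: S(S(S(S(S(add(Z, mul(Z, Z)))))))
  step 14: S(S(S(S(S(mul(Z, Z))))))
  step 15: S^5(Z)

Term B:
  start: add(add(SSZ, SZ), SSZ)
  step 1: add(S(add(SZ, SZ)), SSZ)
  step 2: S(add(add(SZ, SZ), SSZ))
  step 3: S(add(S(add(Z, SZ)), SSZ))
  step 4: S(S(add(add(Z, SZ), SSZ)))
  step 5: S(S(add(SZ, SSZ)))
  step 6: S(S(S(add(Z, SSZ))))
  step 7: S^5(Z)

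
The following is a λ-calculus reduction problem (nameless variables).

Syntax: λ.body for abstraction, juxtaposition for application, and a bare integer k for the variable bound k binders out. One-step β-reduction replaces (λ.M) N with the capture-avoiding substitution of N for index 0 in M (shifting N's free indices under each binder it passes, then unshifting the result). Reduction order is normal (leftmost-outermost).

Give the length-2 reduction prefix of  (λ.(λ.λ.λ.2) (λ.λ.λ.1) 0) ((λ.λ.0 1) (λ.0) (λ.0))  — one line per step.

Answer: after 2 steps: (λ.λ.λ.λ.λ.1) ((λ.λ.0 1) (λ.0) (λ.0))

Derivation:
  start: (λ.(λ.λ.λ.2) (λ.λ.λ.1) 0) ((λ.λ.0 1) (λ.0) (λ.0))
  →1  (λ.λ.λ.2) (λ.λ.λ.1) ((λ.λ.0 1) (λ.0) (λ.0))
  →2  (λ.λ.λ.λ.λ.1) ((λ.λ.0 1) (λ.0) (λ.0))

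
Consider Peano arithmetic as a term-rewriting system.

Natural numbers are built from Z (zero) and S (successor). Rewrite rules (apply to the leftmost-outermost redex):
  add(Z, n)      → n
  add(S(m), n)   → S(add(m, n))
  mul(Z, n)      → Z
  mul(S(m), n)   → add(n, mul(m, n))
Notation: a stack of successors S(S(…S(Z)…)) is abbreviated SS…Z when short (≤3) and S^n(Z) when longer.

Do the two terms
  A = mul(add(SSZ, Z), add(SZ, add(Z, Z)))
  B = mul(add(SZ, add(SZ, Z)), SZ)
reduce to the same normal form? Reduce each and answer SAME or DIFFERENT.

Term A:
  start: mul(add(SSZ, Z), add(SZ, add(Z, Z)))
  step 1: mul(S(add(SZ, Z)), add(SZ, add(Z, Z)))
  step 2: add(add(SZ, add(Z, Z)), mul(add(SZ, Z), add(SZ, add(Z, Z))))
  step 3: add(S(add(Z, add(Z, Z))), mul(add(SZ, Z), add(SZ, add(Z, Z))))
  step 4: S(add(add(Z, add(Z, Z)), mul(add(SZ, Z), add(SZ, add(Z, Z)))))
  step 5: S(add(add(Z, Z), mul(add(SZ, Z), add(SZ, add(Z, Z)))))
  step 6: S(add(Z, mul(add(SZ, Z), add(SZ, add(Z, Z)))))
  step 7: S(mul(add(SZ, Z), add(SZ, add(Z, Z))))
  step 8: S(mul(S(add(Z, Z)), add(SZ, add(Z, Z))))
  step 9: S(add(add(SZ, add(Z, Z)), mul(add(Z, Z), add(SZ, add(Z, Z)))))
  step 10: S(add(S(add(Z, add(Z, Z))), mul(add(Z, Z), add(SZ, add(Z, Z)))))
  step 11: S(S(add(add(Z, add(Z, Z)), mul(add(Z, Z), add(SZ, add(Z, Z))))))
  step 12: S(S(add(add(Z, Z), mul(add(Z, Z), add(SZ, add(Z, Z))))))
  step 13: S(S(add(Z, mul(add(Z, Z), add(SZ, add(Z, Z))))))
  step 14: S(S(mul(add(Z, Z), add(SZ, add(Z, Z)))))
  step 15: S(S(mul(Z, add(SZ, add(Z, Z)))))
  step 16: SSZ

Term B:
  start: mul(add(SZ, add(SZ, Z)), SZ)
  step 1: mul(S(add(Z, add(SZ, Z))), SZ)
  step 2: add(SZ, mul(add(Z, add(SZ, Z)), SZ))
  step 3: S(add(Z, mul(add(Z, add(SZ, Z)), SZ)))
  step 4: S(mul(add(Z, add(SZ, Z)), SZ))
  step 5: S(mul(add(SZ, Z), SZ))
  step 6: S(mul(S(add(Z, Z)), SZ))
  step 7: S(add(SZ, mul(add(Z, Z), SZ)))
  step 8: S(S(add(Z, mul(add(Z, Z), SZ))))
  step 9: S(S(mul(add(Z, Z), SZ)))
  step 10: S(S(mul(Z, SZ)))
  step 11: SSZ

Answer: SAME — A ⇓ SSZ, B ⇓ SSZ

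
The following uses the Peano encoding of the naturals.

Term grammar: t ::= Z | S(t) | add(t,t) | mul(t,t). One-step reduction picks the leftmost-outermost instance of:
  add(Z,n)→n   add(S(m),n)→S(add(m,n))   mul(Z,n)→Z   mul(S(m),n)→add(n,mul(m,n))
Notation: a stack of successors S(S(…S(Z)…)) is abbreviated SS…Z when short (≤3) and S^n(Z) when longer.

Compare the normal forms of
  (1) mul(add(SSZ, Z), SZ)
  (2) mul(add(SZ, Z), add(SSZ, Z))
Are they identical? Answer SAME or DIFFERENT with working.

Term A:
  start: mul(add(SSZ, Z), SZ)
  step 1: mul(S(add(SZ, Z)), SZ)
  step 2: add(SZ, mul(add(SZ, Z), SZ))
  step 3: S(add(Z, mul(add(SZ, Z), SZ)))
  step 4: S(mul(add(SZ, Z), SZ))
  step 5: S(mul(S(add(Z, Z)), SZ))
  step 6: S(add(SZ, mul(add(Z, Z), SZ)))
  step 7: S(S(add(Z, mul(add(Z, Z), SZ))))
  step 8: S(S(mul(add(Z, Z), SZ)))
  step 9: S(S(mul(Z, SZ)))
  step 10: SSZ

Term B:
  start: mul(add(SZ, Z), add(SSZ, Z))
  step 1: mul(S(add(Z, Z)), add(SSZ, Z))
  step 2: add(add(SSZ, Z), mul(add(Z, Z), add(SSZ, Z)))
  step 3: add(S(add(SZ, Z)), mul(add(Z, Z), add(SSZ, Z)))
  step 4: S(add(add(SZ, Z), mul(add(Z, Z), add(SSZ, Z))))
  step 5: S(add(S(add(Z, Z)), mul(add(Z, Z), add(SSZ, Z))))
  step 6: S(S(add(add(Z, Z), mul(add(Z, Z), add(SSZ, Z)))))
  step 7: S(S(add(Z, mul(add(Z, Z), add(SSZ, Z)))))
  step 8: S(S(mul(add(Z, Z), add(SSZ, Z))))
  step 9: S(S(mul(Z, add(SSZ, Z))))
  step 10: SSZ

Answer: SAME — A ⇓ SSZ, B ⇓ SSZ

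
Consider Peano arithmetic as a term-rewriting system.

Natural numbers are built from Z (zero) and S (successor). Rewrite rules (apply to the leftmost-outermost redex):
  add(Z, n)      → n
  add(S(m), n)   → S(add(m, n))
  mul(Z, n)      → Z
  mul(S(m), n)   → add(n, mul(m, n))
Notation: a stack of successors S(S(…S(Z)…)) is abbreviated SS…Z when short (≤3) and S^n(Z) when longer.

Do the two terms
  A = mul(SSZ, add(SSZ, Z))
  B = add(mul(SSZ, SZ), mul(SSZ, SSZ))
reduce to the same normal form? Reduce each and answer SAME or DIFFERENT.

Answer: DIFFERENT — A ⇓ S^4(Z), B ⇓ S^6(Z)

Derivation:
Term A:
  start: mul(SSZ, add(SSZ, Z))
  step 1: add(add(SSZ, Z), mul(SZ, add(SSZ, Z)))
  step 2: add(S(add(SZ, Z)), mul(SZ, add(SSZ, Z)))
  step 3: S(add(add(SZ, Z), mul(SZ, add(SSZ, Z))))
  step 4: S(add(S(add(Z, Z)), mul(SZ, add(SSZ, Z))))
  step 5: S(S(add(add(Z, Z), mul(SZ, add(SSZ, Z)))))
  step 6: S(S(add(Z, mul(SZ, add(SSZ, Z)))))
  step 7: S(S(mul(SZ, add(SSZ, Z))))
  step 8: S(S(add(add(SSZ, Z), mul(Z, add(SSZ, Z)))))
  step 9: S(S(add(S(add(SZ, Z)), mul(Z, add(SSZ, Z)))))
  step 10: S(S(S(add(add(SZ, Z), mul(Z, add(SSZ, Z))))))
  step 11: S(S(S(add(S(add(Z, Z)), mul(Z, add(SSZ, Z))))))
  step 12: S(S(S(S(add(add(Z, Z), mul(Z, add(SSZ, Z)))))))
  step 13: S(S(S(S(add(Z, mul(Z, add(SSZ, Z)))))))
  step 14: S(S(S(S(mul(Z, add(SSZ, Z))))))
  step 15: S^4(Z)

Term B:
  start: add(mul(SSZ, SZ), mul(SSZ, SSZ))
  step 1: add(add(SZ, mul(SZ, SZ)), mul(SSZ, SSZ))
  step 2: add(S(add(Z, mul(SZ, SZ))), mul(SSZ, SSZ))
  step 3: S(add(add(Z, mul(SZ, SZ)), mul(SSZ, SSZ)))
  step 4: S(add(mul(SZ, SZ), mul(SSZ, SSZ)))
  step 5: S(add(add(SZ, mul(Z, SZ)), mul(SSZ, SSZ)))
  step 6: S(add(S(add(Z, mul(Z, SZ))), mul(SSZ, SSZ)))
  step 7: S(S(add(add(Z, mul(Z, SZ)), mul(SSZ, SSZ))))
  step 8: S(S(add(mul(Z, SZ), mul(SSZ, SSZ))))
  step 9: S(S(add(Z, mul(SSZ, SSZ))))
  step 10: S(S(mul(SSZ, SSZ)))
  step 11: S(S(add(SSZ, mul(SZ, SSZ))))
  step 12: S(S(S(add(SZ, mul(SZ, SSZ)))))
  step 13: S(S(S(S(add(Z, mul(SZ, SSZ))))))
  step 14: S(S(S(S(mul(SZ, SSZ)))))
  step 15: S(S(S(S(add(SSZ, mul(Z, SSZ))))))
  step 16: S(S(S(S(S(add(SZ, mul(Z, SSZ)))))))
  step 17: S(S(S(S(S(S(add(Z, mul(Z, SSZ))))))))
  step 18: S(S(S(S(S(S(mul(Z, SSZ)))))))
  step 19: S^6(Z)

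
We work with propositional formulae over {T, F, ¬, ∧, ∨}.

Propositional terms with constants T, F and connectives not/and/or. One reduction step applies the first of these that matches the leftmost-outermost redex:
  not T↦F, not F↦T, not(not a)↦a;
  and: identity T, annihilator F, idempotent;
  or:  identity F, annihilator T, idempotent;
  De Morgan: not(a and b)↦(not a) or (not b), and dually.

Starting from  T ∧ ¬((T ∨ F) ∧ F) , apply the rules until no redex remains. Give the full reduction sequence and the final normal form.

Answer: normal form = T  (in 7 steps)

Working:
  start: T ∧ ¬((T ∨ F) ∧ F)
  step 1: ¬((T ∨ F) ∧ F)
  step 2: ¬(T ∨ F) ∨ ¬F
  step 3: (¬T ∧ ¬F) ∨ ¬F
  step 4: (F ∧ ¬F) ∨ ¬F
  step 5: F ∨ ¬F
  step 6: ¬F
  step 7: T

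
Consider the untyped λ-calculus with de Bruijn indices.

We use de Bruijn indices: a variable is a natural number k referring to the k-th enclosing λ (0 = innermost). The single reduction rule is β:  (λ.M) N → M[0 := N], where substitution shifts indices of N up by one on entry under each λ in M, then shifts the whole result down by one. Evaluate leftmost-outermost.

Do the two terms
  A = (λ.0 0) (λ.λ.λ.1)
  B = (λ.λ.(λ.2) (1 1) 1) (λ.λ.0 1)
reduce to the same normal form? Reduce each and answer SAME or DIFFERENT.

Answer: DIFFERENT — A ⇓ λ.λ.1, B ⇓ λ.λ.0 (λ.λ.0 1)

Working:
Term A:
  start: (λ.0 0) (λ.λ.λ.1)
  [1] (λ.λ.λ.1) (λ.λ.λ.1)
  [2] λ.λ.1

Term B:
  start: (λ.λ.(λ.2) (1 1) 1) (λ.λ.0 1)
  [1] λ.(λ.λ.λ.0 1) ((λ.λ.0 1) (λ.λ.0 1)) (λ.λ.0 1)
  [2] λ.(λ.λ.0 1) (λ.λ.0 1)
  [3] λ.λ.0 (λ.λ.0 1)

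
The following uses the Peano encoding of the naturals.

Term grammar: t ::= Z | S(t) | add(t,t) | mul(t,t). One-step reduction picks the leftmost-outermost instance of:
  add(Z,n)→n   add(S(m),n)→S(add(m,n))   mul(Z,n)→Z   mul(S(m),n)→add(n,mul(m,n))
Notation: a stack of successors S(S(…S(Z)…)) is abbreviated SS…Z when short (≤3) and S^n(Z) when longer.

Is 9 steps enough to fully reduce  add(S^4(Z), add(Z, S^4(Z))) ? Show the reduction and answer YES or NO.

  start: add(S^4(Z), add(Z, S^4(Z)))
  [1] S(add(SSSZ, add(Z, S^4(Z))))
  [2] S(S(add(SSZ, add(Z, S^4(Z)))))
  [3] S(S(S(add(SZ, add(Z, S^4(Z))))))
  [4] S(S(S(S(add(Z, add(Z, S^4(Z)))))))
  [5] S(S(S(S(add(Z, S^4(Z))))))
  [6] S^8(Z)

Answer: YES — reaches normal form S^8(Z) in 6 ≤ 9 steps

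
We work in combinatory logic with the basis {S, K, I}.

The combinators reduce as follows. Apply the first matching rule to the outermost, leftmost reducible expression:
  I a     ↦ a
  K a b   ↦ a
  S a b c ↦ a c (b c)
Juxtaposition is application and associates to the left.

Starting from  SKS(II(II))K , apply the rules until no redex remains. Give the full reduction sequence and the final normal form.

  start: SKS(II(II))K
  →1  K(II(II))(S(II(II)))K
  →2  II(II)K
  →3  I(II)K
  →4  IIK
  →5  IK
  →6  K

Answer: normal form = K  (in 6 steps)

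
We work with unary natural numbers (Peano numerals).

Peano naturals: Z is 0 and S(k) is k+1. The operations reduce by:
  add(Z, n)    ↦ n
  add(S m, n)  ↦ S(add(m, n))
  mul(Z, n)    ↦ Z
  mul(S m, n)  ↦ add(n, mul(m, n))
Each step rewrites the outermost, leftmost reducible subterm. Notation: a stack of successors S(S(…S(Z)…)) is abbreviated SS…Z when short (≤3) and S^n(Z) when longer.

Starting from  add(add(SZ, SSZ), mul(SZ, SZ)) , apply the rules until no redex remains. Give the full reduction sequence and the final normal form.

Answer: normal form = S^4(Z)  (in 10 steps)

Working:
  start: add(add(SZ, SSZ), mul(SZ, SZ))
  step 1: add(S(add(Z, SSZ)), mul(SZ, SZ))
  step 2: S(add(add(Z, SSZ), mul(SZ, SZ)))
  step 3: S(add(SSZ, mul(SZ, SZ)))
  step 4: S(S(add(SZ, mul(SZ, SZ))))
  step 5: S(S(S(add(Z, mul(SZ, SZ)))))
  step 6: S(S(S(mul(SZ, SZ))))
  step 7: S(S(S(add(SZ, mul(Z, SZ)))))
  step 8: S(S(S(S(add(Z, mul(Z, SZ))))))
  step 9: S(S(S(S(mul(Z, SZ)))))
  step 10: S^4(Z)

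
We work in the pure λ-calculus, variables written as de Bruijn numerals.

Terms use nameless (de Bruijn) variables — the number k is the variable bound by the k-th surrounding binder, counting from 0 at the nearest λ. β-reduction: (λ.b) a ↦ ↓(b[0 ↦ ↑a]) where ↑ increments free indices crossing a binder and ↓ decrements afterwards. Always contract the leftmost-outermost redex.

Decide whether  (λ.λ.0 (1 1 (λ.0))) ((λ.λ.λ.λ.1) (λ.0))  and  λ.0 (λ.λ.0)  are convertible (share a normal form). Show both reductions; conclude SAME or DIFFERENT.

Term A:
  start: (λ.λ.0 (1 1 (λ.0))) ((λ.λ.λ.λ.1) (λ.0))
  →1  λ.0 ((λ.λ.λ.λ.1) (λ.0) ((λ.λ.λ.λ.1) (λ.0)) (λ.0))
  →2  λ.0 ((λ.λ.λ.1) ((λ.λ.λ.λ.1) (λ.0)) (λ.0))
  →3  λ.0 ((λ.λ.1) (λ.0))
  →4  λ.0 (λ.λ.0)

Term B:
  start: λ.0 (λ.λ.0)

Answer: SAME — A ⇓ λ.0 (λ.λ.0), B ⇓ λ.0 (λ.λ.0)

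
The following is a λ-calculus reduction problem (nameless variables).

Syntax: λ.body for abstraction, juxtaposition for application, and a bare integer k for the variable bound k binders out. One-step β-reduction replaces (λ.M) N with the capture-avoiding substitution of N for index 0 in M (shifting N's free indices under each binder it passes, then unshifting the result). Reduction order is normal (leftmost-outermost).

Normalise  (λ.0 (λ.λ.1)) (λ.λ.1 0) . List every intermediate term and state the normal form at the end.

Answer: normal form = λ.λ.1  (in 3 steps)

Working:
  start: (λ.0 (λ.λ.1)) (λ.λ.1 0)
  [1] (λ.λ.1 0) (λ.λ.1)
  [2] λ.(λ.λ.1) 0
  [3] λ.λ.1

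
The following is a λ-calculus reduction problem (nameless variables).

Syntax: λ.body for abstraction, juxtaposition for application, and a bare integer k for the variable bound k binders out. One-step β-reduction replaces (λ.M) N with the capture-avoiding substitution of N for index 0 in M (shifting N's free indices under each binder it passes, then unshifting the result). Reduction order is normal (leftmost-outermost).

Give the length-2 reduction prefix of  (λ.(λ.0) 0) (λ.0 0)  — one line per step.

Answer: after 2 steps: λ.0 0

Derivation:
  start: (λ.(λ.0) 0) (λ.0 0)
  step 1: (λ.0) (λ.0 0)
  step 2: λ.0 0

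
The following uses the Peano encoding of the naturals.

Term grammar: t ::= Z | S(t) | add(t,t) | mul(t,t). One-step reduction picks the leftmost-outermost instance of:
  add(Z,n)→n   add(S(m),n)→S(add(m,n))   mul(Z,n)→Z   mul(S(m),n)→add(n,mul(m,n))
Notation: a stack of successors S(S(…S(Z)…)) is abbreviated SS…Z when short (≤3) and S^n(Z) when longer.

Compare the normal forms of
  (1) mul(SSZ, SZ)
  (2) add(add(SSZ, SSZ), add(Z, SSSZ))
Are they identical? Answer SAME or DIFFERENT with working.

Term A:
  start: mul(SSZ, SZ)
  [1] add(SZ, mul(SZ, SZ))
  [2] S(add(Z, mul(SZ, SZ)))
  [3] S(mul(SZ, SZ))
  [4] S(add(SZ, mul(Z, SZ)))
  [5] S(S(add(Z, mul(Z, SZ))))
  [6] S(S(mul(Z, SZ)))
  [7] SSZ

Term B:
  start: add(add(SSZ, SSZ), add(Z, SSSZ))
  [1] add(S(add(SZ, SSZ)), add(Z, SSSZ))
  [2] S(add(add(SZ, SSZ), add(Z, SSSZ)))
  [3] S(add(S(add(Z, SSZ)), add(Z, SSSZ)))
  [4] S(S(add(add(Z, SSZ), add(Z, SSSZ))))
  [5] S(S(add(SSZ, add(Z, SSSZ))))
  [6] S(S(S(add(SZ, add(Z, SSSZ)))))
  [7] S(S(S(S(add(Z, add(Z, SSSZ))))))
  [8] S(S(S(S(add(Z, SSSZ)))))
  [9] S^7(Z)

Answer: DIFFERENT — A ⇓ SSZ, B ⇓ S^7(Z)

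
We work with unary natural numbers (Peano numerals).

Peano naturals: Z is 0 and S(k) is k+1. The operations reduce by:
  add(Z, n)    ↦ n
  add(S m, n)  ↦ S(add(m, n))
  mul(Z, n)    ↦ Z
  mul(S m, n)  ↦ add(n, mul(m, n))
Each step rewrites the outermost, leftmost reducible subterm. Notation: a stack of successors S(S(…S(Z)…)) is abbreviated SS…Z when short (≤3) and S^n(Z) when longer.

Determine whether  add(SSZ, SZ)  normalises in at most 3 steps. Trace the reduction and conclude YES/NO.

Answer: YES — reaches normal form SSSZ in 3 ≤ 3 steps

Reduction:
  start: add(SSZ, SZ)
  →1  S(add(SZ, SZ))
  →2  S(S(add(Z, SZ)))
  →3  SSSZ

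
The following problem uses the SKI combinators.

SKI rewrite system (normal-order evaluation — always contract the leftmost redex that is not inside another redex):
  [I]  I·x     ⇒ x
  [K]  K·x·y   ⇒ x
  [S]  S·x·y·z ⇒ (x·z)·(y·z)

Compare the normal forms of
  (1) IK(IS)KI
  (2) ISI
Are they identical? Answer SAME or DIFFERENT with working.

Answer: SAME — A ⇓ SI, B ⇓ SI

Derivation:
Term A:
  start: IK(IS)KI
  →1  K(IS)KI
  →2  ISI
  →3  SI

Term B:
  start: ISI
  →1  SI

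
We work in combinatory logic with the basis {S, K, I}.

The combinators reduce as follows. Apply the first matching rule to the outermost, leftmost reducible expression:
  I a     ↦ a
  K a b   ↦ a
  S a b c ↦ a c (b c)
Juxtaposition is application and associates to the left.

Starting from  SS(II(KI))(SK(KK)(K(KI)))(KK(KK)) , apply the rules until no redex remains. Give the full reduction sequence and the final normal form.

  start: SS(II(KI))(SK(KK)(K(KI)))(KK(KK))
  step 1: S(SK(KK)(K(KI)))(II(KI)(SK(KK)(K(KI))))(KK(KK))
  step 2: SK(KK)(K(KI))(KK(KK))(II(KI)(SK(KK)(K(KI)))(KK(KK)))
  step 3: K(K(KI))(KK(K(KI)))(KK(KK))(II(KI)(SK(KK)(K(KI)))(KK(KK)))
  step 4: K(KI)(KK(KK))(II(KI)(SK(KK)(K(KI)))(KK(KK)))
  step 5: KI(II(KI)(SK(KK)(K(KI)))(KK(KK)))
  step 6: I

Answer: normal form = I  (in 6 steps)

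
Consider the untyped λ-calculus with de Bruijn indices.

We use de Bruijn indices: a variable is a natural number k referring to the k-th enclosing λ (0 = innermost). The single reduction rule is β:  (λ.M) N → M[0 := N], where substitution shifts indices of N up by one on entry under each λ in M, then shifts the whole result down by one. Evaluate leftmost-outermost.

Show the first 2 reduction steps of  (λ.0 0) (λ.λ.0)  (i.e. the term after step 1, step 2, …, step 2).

  start: (λ.0 0) (λ.λ.0)
  step 1: (λ.λ.0) (λ.λ.0)
  step 2: λ.0

Answer: after 2 steps: λ.0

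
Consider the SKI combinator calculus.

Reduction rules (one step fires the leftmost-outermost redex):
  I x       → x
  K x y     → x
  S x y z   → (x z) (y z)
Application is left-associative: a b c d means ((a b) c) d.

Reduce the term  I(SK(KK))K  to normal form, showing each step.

Answer: normal form = K  (in 3 steps)

Derivation:
  start: I(SK(KK))K
  [1] SK(KK)K
  [2] KK(KKK)
  [3] K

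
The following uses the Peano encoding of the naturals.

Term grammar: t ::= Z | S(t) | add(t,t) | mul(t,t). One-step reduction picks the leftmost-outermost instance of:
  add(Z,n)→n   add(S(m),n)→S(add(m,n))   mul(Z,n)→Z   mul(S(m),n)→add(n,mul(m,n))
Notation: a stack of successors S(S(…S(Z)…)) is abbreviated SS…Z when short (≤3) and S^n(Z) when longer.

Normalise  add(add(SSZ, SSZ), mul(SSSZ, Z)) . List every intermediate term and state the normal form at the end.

Answer: normal form = S^4(Z)  (in 15 steps)

Reduction:
  start: add(add(SSZ, SSZ), mul(SSSZ, Z))
  step 1: add(S(add(SZ, SSZ)), mul(SSSZ, Z))
  step 2: S(add(add(SZ, SSZ), mul(SSSZ, Z)))
  step 3: S(add(S(add(Z, SSZ)), mul(SSSZ, Z)))
  step 4: S(S(add(add(Z, SSZ), mul(SSSZ, Z))))
  step 5: S(S(add(SSZ, mul(SSSZ, Z))))
  step 6: S(S(S(add(SZ, mul(SSSZ, Z)))))
  step 7: S(S(S(S(add(Z, mul(SSSZ, Z))))))
  step 8: S(S(S(S(mul(SSSZ, Z)))))
  step 9: S(S(S(S(add(Z, mul(SSZ, Z))))))
  step 10: S(S(S(S(mul(SSZ, Z)))))
  step 11: S(S(S(S(add(Z, mul(SZ, Z))))))
  step 12: S(S(S(S(mul(SZ, Z)))))
  step 13: S(S(S(S(add(Z, mul(Z, Z))))))
  step 14: S(S(S(S(mul(Z, Z)))))
  step 15: S^4(Z)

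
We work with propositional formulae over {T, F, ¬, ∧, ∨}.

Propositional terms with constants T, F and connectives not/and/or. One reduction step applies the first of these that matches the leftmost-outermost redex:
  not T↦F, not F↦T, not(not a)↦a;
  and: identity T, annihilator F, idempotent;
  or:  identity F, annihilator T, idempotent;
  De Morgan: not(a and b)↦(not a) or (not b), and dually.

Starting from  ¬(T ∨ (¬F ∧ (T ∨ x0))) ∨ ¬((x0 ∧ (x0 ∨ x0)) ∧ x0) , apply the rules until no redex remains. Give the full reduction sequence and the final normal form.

  start: ¬(T ∨ (¬F ∧ (T ∨ x0))) ∨ ¬((x0 ∧ (x0 ∨ x0)) ∧ x0)
  step 1: (¬T ∧ ¬(¬F ∧ (T ∨ x0))) ∨ ¬((x0 ∧ (x0 ∨ x0)) ∧ x0)
  step 2: (F ∧ ¬(¬F ∧ (T ∨ x0))) ∨ ¬((x0 ∧ (x0 ∨ x0)) ∧ x0)
  step 3: F ∨ ¬((x0 ∧ (x0 ∨ x0)) ∧ x0)
  step 4: ¬((x0 ∧ (x0 ∨ x0)) ∧ x0)
  step 5: ¬(x0 ∧ (x0 ∨ x0)) ∨ ¬x0
  step 6: (¬x0 ∨ ¬(x0 ∨ x0)) ∨ ¬x0
  step 7: (¬x0 ∨ (¬x0 ∧ ¬x0)) ∨ ¬x0
  step 8: (¬x0 ∨ ¬x0) ∨ ¬x0
  step 9: ¬x0 ∨ ¬x0
  step 10: ¬x0

Answer: normal form = ¬x0  (in 10 steps)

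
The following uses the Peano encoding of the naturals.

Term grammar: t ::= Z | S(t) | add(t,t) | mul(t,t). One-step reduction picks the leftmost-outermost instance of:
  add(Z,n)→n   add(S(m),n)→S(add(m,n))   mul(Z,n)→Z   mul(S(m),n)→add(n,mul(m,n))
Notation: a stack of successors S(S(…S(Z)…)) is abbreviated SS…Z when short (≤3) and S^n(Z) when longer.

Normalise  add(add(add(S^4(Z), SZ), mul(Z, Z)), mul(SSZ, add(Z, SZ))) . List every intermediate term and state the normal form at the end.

  start: add(add(add(S^4(Z), SZ), mul(Z, Z)), mul(SSZ, add(Z, SZ)))
  →1  add(add(S(add(SSSZ, SZ)), mul(Z, Z)), mul(SSZ, add(Z, SZ)))
  →2  add(S(add(add(SSSZ, SZ), mul(Z, Z))), mul(SSZ, add(Z, SZ)))
  →3  S(add(add(add(SSSZ, SZ), mul(Z, Z)), mul(SSZ, add(Z, SZ))))
  →4  S(add(add(S(add(SSZ, SZ)), mul(Z, Z)), mul(SSZ, add(Z, SZ))))
  →5  S(add(S(add(add(SSZ, SZ), mul(Z, Z))), mul(SSZ, add(Z, SZ))))
  →6  S(S(add(add(add(SSZ, SZ), mul(Z, Z)), mul(SSZ, add(Z, SZ)))))
  →7  S(S(add(add(S(add(SZ, SZ)), mul(Z, Z)), mul(SSZ, add(Z, SZ)))))
  →8  S(S(add(S(add(add(SZ, SZ), mul(Z, Z))), mul(SSZ, add(Z, SZ)))))
  →9  S(S(S(add(add(add(SZ, SZ), mul(Z, Z)), mul(SSZ, add(Z, SZ))))))
  →10  S(S(S(add(add(S(add(Z, SZ)), mul(Z, Z)), mul(SSZ, add(Z, SZ))))))
  →11  S(S(S(add(S(add(add(Z, SZ), mul(Z, Z))), mul(SSZ, add(Z, SZ))))))
  →12  S(S(S(S(add(add(add(Z, SZ), mul(Z, Z)), mul(SSZ, add(Z, SZ)))))))
  →13  S(S(S(S(add(add(SZ, mul(Z, Z)), mul(SSZ, add(Z, SZ)))))))
  →14  S(S(S(S(add(S(add(Z, mul(Z, Z))), mul(SSZ, add(Z, SZ)))))))
  →15  S(S(S(S(S(add(add(Z, mul(Z, Z)), mul(SSZ, add(Z, SZ))))))))
  →16  S(S(S(S(S(add(mul(Z, Z), mul(SSZ, add(Z, SZ))))))))
  →17  S(S(S(S(S(add(Z, mul(SSZ, add(Z, SZ))))))))
  →18  S(S(S(S(S(mul(SSZ, add(Z, SZ)))))))
  →19  S(S(S(S(S(add(add(Z, SZ), mul(SZ, add(Z, SZ))))))))
  →20  S(S(S(S(S(add(SZ, mul(SZ, add(Z, SZ))))))))
  →21  S(S(S(S(S(S(add(Z, mul(SZ, add(Z, SZ)))))))))
  →22  S(S(S(S(S(S(mul(SZ, add(Z, SZ))))))))
  →23  S(S(S(S(S(S(add(add(Z, SZ), mul(Z, add(Z, SZ)))))))))
  →24  S(S(S(S(S(S(add(SZ, mul(Z, add(Z, SZ)))))))))
  →25  S(S(S(S(S(S(S(add(Z, mul(Z, add(Z, SZ))))))))))
  →26  S(S(S(S(S(S(S(mul(Z, add(Z, SZ)))))))))
  →27  S^7(Z)

Answer: normal form = S^7(Z)  (in 27 steps)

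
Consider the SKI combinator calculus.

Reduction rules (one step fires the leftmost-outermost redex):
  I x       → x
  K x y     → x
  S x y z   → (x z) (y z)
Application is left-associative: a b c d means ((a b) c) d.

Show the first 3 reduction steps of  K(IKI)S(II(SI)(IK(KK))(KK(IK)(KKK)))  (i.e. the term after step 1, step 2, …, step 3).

Answer: after 3 steps: I

Reduction:
  start: K(IKI)S(II(SI)(IK(KK))(KK(IK)(KKK)))
  →1  IKI(II(SI)(IK(KK))(KK(IK)(KKK)))
  →2  KI(II(SI)(IK(KK))(KK(IK)(KKK)))
  →3  I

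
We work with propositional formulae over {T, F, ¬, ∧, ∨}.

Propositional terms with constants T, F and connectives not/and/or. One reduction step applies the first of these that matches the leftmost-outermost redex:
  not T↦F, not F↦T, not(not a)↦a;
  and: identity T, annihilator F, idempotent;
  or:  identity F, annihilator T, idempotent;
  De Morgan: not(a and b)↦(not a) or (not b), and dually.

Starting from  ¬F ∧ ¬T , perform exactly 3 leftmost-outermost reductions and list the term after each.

  start: ¬F ∧ ¬T
  step 1: T ∧ ¬T
  step 2: ¬T
  step 3: F

Answer: after 3 steps: F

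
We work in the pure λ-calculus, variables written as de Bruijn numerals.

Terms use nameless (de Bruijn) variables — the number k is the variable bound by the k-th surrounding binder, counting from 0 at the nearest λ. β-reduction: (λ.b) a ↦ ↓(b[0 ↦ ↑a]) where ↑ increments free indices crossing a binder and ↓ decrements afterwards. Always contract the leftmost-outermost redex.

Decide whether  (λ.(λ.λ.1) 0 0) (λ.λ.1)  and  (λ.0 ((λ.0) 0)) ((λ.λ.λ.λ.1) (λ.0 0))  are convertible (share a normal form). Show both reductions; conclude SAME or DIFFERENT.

Term A:
  start: (λ.(λ.λ.1) 0 0) (λ.λ.1)
  [1] (λ.λ.1) (λ.λ.1) (λ.λ.1)
  [2] (λ.λ.λ.1) (λ.λ.1)
  [3] λ.λ.1

Term B:
  start: (λ.0 ((λ.0) 0)) ((λ.λ.λ.λ.1) (λ.0 0))
  [1] (λ.λ.λ.λ.1) (λ.0 0) ((λ.0) ((λ.λ.λ.λ.1) (λ.0 0)))
  [2] (λ.λ.λ.1) ((λ.0) ((λ.λ.λ.λ.1) (λ.0 0)))
  [3] λ.λ.1

Answer: SAME — A ⇓ λ.λ.1, B ⇓ λ.λ.1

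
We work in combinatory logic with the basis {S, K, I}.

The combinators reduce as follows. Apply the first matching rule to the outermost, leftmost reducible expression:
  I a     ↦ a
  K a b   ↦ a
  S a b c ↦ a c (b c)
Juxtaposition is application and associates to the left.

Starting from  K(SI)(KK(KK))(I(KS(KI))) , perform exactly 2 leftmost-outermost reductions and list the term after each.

  start: K(SI)(KK(KK))(I(KS(KI)))
  →1  SI(I(KS(KI)))
  →2  SI(KS(KI))

Answer: after 2 steps: SI(KS(KI))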